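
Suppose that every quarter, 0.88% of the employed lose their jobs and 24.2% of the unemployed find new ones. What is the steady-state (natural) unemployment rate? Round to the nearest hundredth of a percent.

Steady-state unemployment rate ≈ 3.51%.

At steady state the flows balance: s·E = f·U, so U/(E+U) = s/(s+f).
u* = 0.88 / (0.88 + 24.2) = 0.88 / 25.08 = 3.51%.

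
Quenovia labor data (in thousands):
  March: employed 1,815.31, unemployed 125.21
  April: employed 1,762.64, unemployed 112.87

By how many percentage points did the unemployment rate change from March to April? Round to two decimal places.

March: labor force = 1,815.31 + 125.21 = 1,940.52; u = 125.21/1,940.52 = 6.45%.
April: labor force = 1,762.64 + 112.87 = 1,875.51; u = 112.87/1,875.51 = 6.02%.
Change = 6.02% − 6.45% = −0.43 pp.

The unemployment rate changed by −0.43 percentage points.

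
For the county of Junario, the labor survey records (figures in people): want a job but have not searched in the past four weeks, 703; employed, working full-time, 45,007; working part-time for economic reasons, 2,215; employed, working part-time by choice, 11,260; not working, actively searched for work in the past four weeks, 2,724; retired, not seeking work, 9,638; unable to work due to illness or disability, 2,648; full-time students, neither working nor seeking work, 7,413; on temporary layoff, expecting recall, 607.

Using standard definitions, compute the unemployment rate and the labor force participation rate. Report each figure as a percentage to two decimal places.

Unemployment rate ≈ 5.39%; labor force participation rate ≈ 75.18%.

Employed = 45,007 + 2,215 + 11,260 = 58,482 (anyone who worked, including part-time for economic reasons, counts as employed).
Unemployed = 2,724 + 607 = 3,331 (jobless and actively searching, or on temporary layoff).
Labor force = 58,482 + 3,331 = 61,813.
Not in labor force = 703 + 9,638 + 2,648 + 7,413 = 20,402 (those not working and not actively searching are outside the labor force — including those who want a job but have given up searching).
Civilian working-age population = 61,813 + 20,402 = 82,215.
Unemployment rate = 3,331 / 61,813 = 5.39%.
Labor force participation rate = 61,813 / 82,215 = 75.18%.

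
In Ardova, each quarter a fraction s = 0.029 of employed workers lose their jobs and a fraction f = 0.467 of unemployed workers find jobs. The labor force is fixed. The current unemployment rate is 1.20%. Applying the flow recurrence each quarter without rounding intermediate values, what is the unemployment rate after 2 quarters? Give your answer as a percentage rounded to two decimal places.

With a fixed labor force, u_{t+1} = u_t + s·(1−u_t) − f·u_t = u_t·(1−s−f) + s.
Here 1−s−f = 0.504 and s = 0.029.
u_1 = 0.012000 × 0.504 + 0.029 = 0.035048.
u_2 = 0.035048 × 0.504 + 0.029 = 0.046664.

Unemployment rate after two quarters ≈ 4.67%.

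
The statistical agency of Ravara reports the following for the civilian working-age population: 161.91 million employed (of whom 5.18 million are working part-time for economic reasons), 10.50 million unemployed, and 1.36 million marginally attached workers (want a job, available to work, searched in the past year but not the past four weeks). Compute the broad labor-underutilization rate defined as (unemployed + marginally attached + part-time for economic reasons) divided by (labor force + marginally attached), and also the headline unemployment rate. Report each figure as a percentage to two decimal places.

Broad underutilization rate ≈ 9.81%; headline unemployment rate ≈ 6.09%.

Labor force = 161.91 + 10.50 = 172.41 million.
Numerator = 10.50 + 1.36 + 5.18 = 17.04 million.
Denominator = 172.41 + 1.36 = 173.77 million.
Broad rate = 17.04 / 173.77 = 9.81%.
Headline unemployment rate = 10.50 / 172.41 = 6.09%.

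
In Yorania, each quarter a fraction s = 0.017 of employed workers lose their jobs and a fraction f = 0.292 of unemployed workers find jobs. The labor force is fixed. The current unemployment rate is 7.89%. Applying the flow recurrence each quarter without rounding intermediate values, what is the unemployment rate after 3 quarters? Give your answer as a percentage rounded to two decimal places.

With a fixed labor force, u_{t+1} = u_t + s·(1−u_t) − f·u_t = u_t·(1−s−f) + s.
Here 1−s−f = 0.691 and s = 0.017.
u_1 = 0.078900 × 0.691 + 0.017 = 0.071520.
u_2 = 0.071520 × 0.691 + 0.017 = 0.066420.
u_3 = 0.066420 × 0.691 + 0.017 = 0.062896.

Unemployment rate after three quarters ≈ 6.29%.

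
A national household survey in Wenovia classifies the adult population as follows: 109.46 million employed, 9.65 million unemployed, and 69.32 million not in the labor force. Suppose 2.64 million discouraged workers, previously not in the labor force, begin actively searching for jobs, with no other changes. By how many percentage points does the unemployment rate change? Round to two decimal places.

Initially, labor force = 109.46 + 9.65 = 119.11 million, so u = 9.65/119.11 = 8.10%.
After the change, unemployed and labor force both rise by 2.64 → E = 109.46, U = 12.29, labor force = 121.75 million.
New unemployment rate = 12.29 / 121.75 = 10.09%.
Change = 10.09% − 8.10% = +1.99 percentage points.

The unemployment rate changes by +1.99 percentage points.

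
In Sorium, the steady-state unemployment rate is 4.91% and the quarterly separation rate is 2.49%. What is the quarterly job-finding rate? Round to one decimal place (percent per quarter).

Job-finding rate ≈ 48.2% per quarter.

From u* = s/(s+f): f = s·(1−u)/u.
f = 2.49 × (1 − 0.0491) / 0.0491 = 2.3677 / 0.0491 ≈ 48.2% per quarter.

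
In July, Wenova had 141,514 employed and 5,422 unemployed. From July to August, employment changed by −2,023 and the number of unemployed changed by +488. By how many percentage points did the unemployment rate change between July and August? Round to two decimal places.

July: labor force = 141,514 + 5,422 = 146,936; u = 5,422/146,936 = 3.69%.
August: labor force = 139,491 + 5,910 = 145,401; u = 5,910/145,401 = 4.06%.
Change = 4.06% − 3.69% = +0.37 pp.

The unemployment rate changed by +0.37 percentage points.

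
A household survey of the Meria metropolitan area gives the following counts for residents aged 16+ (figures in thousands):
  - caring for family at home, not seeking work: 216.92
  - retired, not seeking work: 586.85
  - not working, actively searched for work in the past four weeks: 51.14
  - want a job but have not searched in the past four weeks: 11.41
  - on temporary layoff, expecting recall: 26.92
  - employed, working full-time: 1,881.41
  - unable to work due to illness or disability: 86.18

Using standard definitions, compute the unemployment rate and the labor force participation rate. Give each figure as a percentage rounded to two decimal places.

Employed = 1,881.41 thousand.
Unemployed = 51.14 + 26.92 = 78.06 thousand (jobless and actively searching, or on temporary layoff).
Labor force = 1,881.41 + 78.06 = 1,959.47 thousand.
Not in labor force = 216.92 + 586.85 + 11.41 + 86.18 = 901.36 thousand (those not working and not actively searching are outside the labor force — including those who want a job but have given up searching).
Civilian working-age population = 1,959.47 + 901.36 = 2,860.83 thousand.
Unemployment rate = 78.06 / 1,959.47 = 3.98%.
Labor force participation rate = 1,959.47 / 2,860.83 = 68.49%.

Unemployment rate ≈ 3.98%; labor force participation rate ≈ 68.49%.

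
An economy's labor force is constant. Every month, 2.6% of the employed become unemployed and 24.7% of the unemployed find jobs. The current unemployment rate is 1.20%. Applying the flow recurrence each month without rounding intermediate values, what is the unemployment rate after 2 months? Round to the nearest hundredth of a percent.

Unemployment rate after two months ≈ 5.12%.

With a fixed labor force, u_{t+1} = u_t + s·(1−u_t) − f·u_t = u_t·(1−s−f) + s.
Here 1−s−f = 0.727 and s = 0.026.
u_1 = 0.012000 × 0.727 + 0.026 = 0.034724.
u_2 = 0.034724 × 0.727 + 0.026 = 0.051244.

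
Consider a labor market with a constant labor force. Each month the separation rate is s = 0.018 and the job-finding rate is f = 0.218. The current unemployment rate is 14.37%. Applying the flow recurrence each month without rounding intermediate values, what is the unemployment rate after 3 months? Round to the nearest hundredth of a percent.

With a fixed labor force, u_{t+1} = u_t + s·(1−u_t) − f·u_t = u_t·(1−s−f) + s.
Here 1−s−f = 0.764 and s = 0.018.
u_1 = 0.143700 × 0.764 + 0.018 = 0.127787.
u_2 = 0.127787 × 0.764 + 0.018 = 0.115629.
u_3 = 0.115629 × 0.764 + 0.018 = 0.106341.

Unemployment rate after three months ≈ 10.63%.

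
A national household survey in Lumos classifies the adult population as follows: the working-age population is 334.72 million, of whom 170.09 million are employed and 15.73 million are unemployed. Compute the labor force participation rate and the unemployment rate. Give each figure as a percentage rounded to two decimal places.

Labor force participation rate ≈ 55.52%; unemployment rate ≈ 8.47%.

Labor force = employed + unemployed = 170.09 + 15.73 = 185.82 million.
Unemployment rate = 15.73 / 185.82 = 8.47%.
Labor force participation rate = 185.82 / 334.72 = 55.52%.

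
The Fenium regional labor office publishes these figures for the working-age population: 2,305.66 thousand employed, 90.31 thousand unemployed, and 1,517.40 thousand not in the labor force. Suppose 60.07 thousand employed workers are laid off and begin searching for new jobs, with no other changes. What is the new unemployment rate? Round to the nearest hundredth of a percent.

Initially, labor force = 2,305.66 + 90.31 = 2,395.97 thousand, so u = 90.31/2,395.97 = 3.77%.
After the change, employed falls and unemployed rises by 60.07; labor force unchanged → E = 2,245.59, U = 150.38, labor force = 2,395.97 thousand.
New unemployment rate = 150.38 / 2,395.97 = 6.28%.

New unemployment rate ≈ 6.28%.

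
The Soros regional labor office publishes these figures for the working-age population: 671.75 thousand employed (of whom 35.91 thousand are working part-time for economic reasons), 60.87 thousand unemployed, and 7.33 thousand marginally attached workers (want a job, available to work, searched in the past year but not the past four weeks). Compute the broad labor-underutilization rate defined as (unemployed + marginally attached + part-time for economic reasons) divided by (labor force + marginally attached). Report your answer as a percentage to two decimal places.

Labor force = 671.75 + 60.87 = 732.62 thousand.
Numerator = 60.87 + 7.33 + 35.91 = 104.11 thousand.
Denominator = 732.62 + 7.33 = 739.95 thousand.
Broad rate = 104.11 / 739.95 = 14.07%.

Broad underutilization rate ≈ 14.07%.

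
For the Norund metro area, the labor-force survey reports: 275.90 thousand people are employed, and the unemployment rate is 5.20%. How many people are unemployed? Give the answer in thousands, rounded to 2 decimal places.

Let U be the number unemployed. The labor force is E + U, and U/(E+U) = 0.0520.
So U = 0.0520 × 275.90 / (1 − 0.0520) = 14.3468 / 0.9480 ≈ 15.13 thousand.

About 15.13 thousand are unemployed.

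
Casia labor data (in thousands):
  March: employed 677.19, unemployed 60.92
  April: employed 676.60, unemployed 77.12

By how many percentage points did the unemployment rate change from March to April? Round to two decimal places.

March: labor force = 677.19 + 60.92 = 738.11; u = 60.92/738.11 = 8.25%.
April: labor force = 676.60 + 77.12 = 753.72; u = 77.12/753.72 = 10.23%.
Change = 10.23% − 8.25% = +1.98 pp.

The unemployment rate changed by +1.98 percentage points.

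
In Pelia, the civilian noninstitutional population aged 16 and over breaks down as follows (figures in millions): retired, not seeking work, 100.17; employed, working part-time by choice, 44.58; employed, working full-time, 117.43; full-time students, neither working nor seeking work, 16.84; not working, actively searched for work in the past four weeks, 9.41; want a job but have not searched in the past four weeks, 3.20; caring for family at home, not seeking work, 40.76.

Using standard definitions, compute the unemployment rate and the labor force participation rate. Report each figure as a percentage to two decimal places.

Unemployment rate ≈ 5.49%; labor force participation rate ≈ 51.57%.

Employed = 44.58 + 117.43 = 162.01 million.
Unemployed = 9.41 million.
Labor force = 162.01 + 9.41 = 171.42 million.
Not in labor force = 100.17 + 16.84 + 3.20 + 40.76 = 160.97 million (those not working and not actively searching are outside the labor force — including those who want a job but have given up searching).
Civilian working-age population = 171.42 + 160.97 = 332.39 million.
Unemployment rate = 9.41 / 171.42 = 5.49%.
Labor force participation rate = 171.42 / 332.39 = 51.57%.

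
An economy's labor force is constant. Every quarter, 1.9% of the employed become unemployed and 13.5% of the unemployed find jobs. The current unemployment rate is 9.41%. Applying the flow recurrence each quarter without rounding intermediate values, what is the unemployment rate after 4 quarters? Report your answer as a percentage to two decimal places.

Unemployment rate after four quarters ≈ 10.84%.

With a fixed labor force, u_{t+1} = u_t + s·(1−u_t) − f·u_t = u_t·(1−s−f) + s.
Here 1−s−f = 0.846 and s = 0.019.
u_1 = 0.094100 × 0.846 + 0.019 = 0.098609.
u_2 = 0.098609 × 0.846 + 0.019 = 0.102423.
u_3 = 0.102423 × 0.846 + 0.019 = 0.105650.
u_4 = 0.105650 × 0.846 + 0.019 = 0.108380.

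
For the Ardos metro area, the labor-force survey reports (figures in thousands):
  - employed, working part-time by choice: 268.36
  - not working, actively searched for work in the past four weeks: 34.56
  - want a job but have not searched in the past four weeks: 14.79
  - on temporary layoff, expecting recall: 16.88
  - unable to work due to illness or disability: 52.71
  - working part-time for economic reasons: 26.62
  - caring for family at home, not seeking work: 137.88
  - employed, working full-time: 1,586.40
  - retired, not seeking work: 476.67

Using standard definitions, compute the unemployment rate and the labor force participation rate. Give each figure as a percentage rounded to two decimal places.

Unemployment rate ≈ 2.66%; labor force participation rate ≈ 73.92%.

Employed = 268.36 + 26.62 + 1,586.40 = 1,881.38 thousand (anyone who worked, including part-time for economic reasons, counts as employed).
Unemployed = 34.56 + 16.88 = 51.44 thousand (jobless and actively searching, or on temporary layoff).
Labor force = 1,881.38 + 51.44 = 1,932.82 thousand.
Not in labor force = 14.79 + 52.71 + 137.88 + 476.67 = 682.05 thousand (those not working and not actively searching are outside the labor force — including those who want a job but have given up searching).
Civilian working-age population = 1,932.82 + 682.05 = 2,614.87 thousand.
Unemployment rate = 51.44 / 1,932.82 = 2.66%.
Labor force participation rate = 1,932.82 / 2,614.87 = 73.92%.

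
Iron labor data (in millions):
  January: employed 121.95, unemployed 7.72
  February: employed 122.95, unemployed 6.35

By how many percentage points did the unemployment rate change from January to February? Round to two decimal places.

January: labor force = 121.95 + 7.72 = 129.67; u = 7.72/129.67 = 5.95%.
February: labor force = 122.95 + 6.35 = 129.30; u = 6.35/129.30 = 4.91%.
Change = 4.91% − 5.95% = −1.04 pp.

The unemployment rate changed by −1.04 percentage points.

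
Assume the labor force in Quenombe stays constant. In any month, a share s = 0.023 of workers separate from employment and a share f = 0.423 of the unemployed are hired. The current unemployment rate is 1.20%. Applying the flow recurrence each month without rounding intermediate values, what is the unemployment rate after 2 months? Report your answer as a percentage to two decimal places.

Unemployment rate after two months ≈ 3.94%.

With a fixed labor force, u_{t+1} = u_t + s·(1−u_t) − f·u_t = u_t·(1−s−f) + s.
Here 1−s−f = 0.554 and s = 0.023.
u_1 = 0.012000 × 0.554 + 0.023 = 0.029648.
u_2 = 0.029648 × 0.554 + 0.023 = 0.039425.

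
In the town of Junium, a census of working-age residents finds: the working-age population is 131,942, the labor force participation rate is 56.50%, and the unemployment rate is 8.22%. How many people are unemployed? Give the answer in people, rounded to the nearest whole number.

About 6,128 are unemployed.

Labor force = 0.5650 × 131,942 = 74,547.
Unemployed = 0.0822 × 74,547 ≈ 6,128.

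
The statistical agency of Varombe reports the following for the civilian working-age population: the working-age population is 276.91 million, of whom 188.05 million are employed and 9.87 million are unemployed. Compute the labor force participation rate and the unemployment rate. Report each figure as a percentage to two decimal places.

Labor force participation rate ≈ 71.47%; unemployment rate ≈ 4.99%.

Labor force = employed + unemployed = 188.05 + 9.87 = 197.92 million.
Unemployment rate = 9.87 / 197.92 = 4.99%.
Labor force participation rate = 197.92 / 276.91 = 71.47%.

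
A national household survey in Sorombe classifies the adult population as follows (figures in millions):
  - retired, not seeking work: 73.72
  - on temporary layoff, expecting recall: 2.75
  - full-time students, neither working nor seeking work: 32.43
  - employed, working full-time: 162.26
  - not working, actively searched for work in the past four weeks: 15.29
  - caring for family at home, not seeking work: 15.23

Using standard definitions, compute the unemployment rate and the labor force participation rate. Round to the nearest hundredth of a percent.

Employed = 162.26 million.
Unemployed = 2.75 + 15.29 = 18.04 million (jobless and actively searching, or on temporary layoff).
Labor force = 162.26 + 18.04 = 180.30 million.
Not in labor force = 73.72 + 32.43 + 15.23 = 121.38 million (those not working and not actively searching are outside the labor force).
Civilian working-age population = 180.30 + 121.38 = 301.68 million.
Unemployment rate = 18.04 / 180.30 = 10.01%.
Labor force participation rate = 180.30 / 301.68 = 59.77%.

Unemployment rate ≈ 10.01%; labor force participation rate ≈ 59.77%.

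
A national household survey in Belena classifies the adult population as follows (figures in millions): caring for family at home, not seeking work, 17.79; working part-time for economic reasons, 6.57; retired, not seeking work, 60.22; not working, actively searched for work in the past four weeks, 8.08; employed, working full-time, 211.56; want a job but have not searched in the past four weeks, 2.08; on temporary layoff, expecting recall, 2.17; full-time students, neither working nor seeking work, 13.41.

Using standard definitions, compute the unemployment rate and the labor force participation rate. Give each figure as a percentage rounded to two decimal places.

Employed = 6.57 + 211.56 = 218.13 million (anyone who worked, including part-time for economic reasons, counts as employed).
Unemployed = 8.08 + 2.17 = 10.25 million (jobless and actively searching, or on temporary layoff).
Labor force = 218.13 + 10.25 = 228.38 million.
Not in labor force = 17.79 + 60.22 + 2.08 + 13.41 = 93.50 million (those not working and not actively searching are outside the labor force — including those who want a job but have given up searching).
Civilian working-age population = 228.38 + 93.50 = 321.88 million.
Unemployment rate = 10.25 / 228.38 = 4.49%.
Labor force participation rate = 228.38 / 321.88 = 70.95%.

Unemployment rate ≈ 4.49%; labor force participation rate ≈ 70.95%.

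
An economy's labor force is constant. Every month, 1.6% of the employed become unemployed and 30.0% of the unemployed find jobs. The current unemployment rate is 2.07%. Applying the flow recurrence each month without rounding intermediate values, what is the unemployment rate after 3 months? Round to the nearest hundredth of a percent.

With a fixed labor force, u_{t+1} = u_t + s·(1−u_t) − f·u_t = u_t·(1−s−f) + s.
Here 1−s−f = 0.684 and s = 0.016.
u_1 = 0.020700 × 0.684 + 0.016 = 0.030159.
u_2 = 0.030159 × 0.684 + 0.016 = 0.036629.
u_3 = 0.036629 × 0.684 + 0.016 = 0.041054.

Unemployment rate after three months ≈ 4.11%.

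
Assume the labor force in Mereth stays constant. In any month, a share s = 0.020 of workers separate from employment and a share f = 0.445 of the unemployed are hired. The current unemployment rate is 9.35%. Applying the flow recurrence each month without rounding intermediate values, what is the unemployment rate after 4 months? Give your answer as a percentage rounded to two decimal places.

With a fixed labor force, u_{t+1} = u_t + s·(1−u_t) − f·u_t = u_t·(1−s−f) + s.
Here 1−s−f = 0.535 and s = 0.020.
u_1 = 0.093500 × 0.535 + 0.020 = 0.070023.
u_2 = 0.070023 × 0.535 + 0.020 = 0.057462.
u_3 = 0.057462 × 0.535 + 0.020 = 0.050742.
u_4 = 0.050742 × 0.535 + 0.020 = 0.047147.

Unemployment rate after four months ≈ 4.71%.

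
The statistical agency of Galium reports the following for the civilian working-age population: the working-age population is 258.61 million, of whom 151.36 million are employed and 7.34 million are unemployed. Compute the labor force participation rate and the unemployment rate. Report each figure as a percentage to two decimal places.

Labor force = employed + unemployed = 151.36 + 7.34 = 158.70 million.
Unemployment rate = 7.34 / 158.70 = 4.63%.
Labor force participation rate = 158.70 / 258.61 = 61.37%.

Labor force participation rate ≈ 61.37%; unemployment rate ≈ 4.63%.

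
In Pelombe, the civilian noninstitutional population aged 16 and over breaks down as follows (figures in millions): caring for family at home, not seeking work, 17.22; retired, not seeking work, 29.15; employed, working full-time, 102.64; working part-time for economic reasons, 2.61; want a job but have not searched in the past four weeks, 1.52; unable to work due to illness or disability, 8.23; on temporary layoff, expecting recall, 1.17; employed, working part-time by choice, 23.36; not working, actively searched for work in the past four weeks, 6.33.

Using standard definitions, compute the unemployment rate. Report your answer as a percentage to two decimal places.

Unemployment rate ≈ 5.51%.

Employed = 102.64 + 2.61 + 23.36 = 128.61 million (anyone who worked, including part-time for economic reasons, counts as employed).
Unemployed = 1.17 + 6.33 = 7.50 million (jobless and actively searching, or on temporary layoff).
Labor force = 128.61 + 7.50 = 136.11 million.
Unemployment rate = 7.50 / 136.11 = 5.51%.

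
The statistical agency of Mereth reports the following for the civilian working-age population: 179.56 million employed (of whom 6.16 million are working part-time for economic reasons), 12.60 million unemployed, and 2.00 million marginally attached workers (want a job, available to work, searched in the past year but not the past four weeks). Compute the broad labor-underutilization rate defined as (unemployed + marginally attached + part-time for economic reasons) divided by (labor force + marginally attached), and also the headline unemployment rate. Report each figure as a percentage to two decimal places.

Labor force = 179.56 + 12.60 = 192.16 million.
Numerator = 12.60 + 2.00 + 6.16 = 20.76 million.
Denominator = 192.16 + 2.00 = 194.16 million.
Broad rate = 20.76 / 194.16 = 10.69%.
Headline unemployment rate = 12.60 / 192.16 = 6.56%.

Broad underutilization rate ≈ 10.69%; headline unemployment rate ≈ 6.56%.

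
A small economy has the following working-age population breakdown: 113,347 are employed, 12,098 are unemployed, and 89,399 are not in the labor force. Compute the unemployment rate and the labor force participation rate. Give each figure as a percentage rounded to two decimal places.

Unemployment rate ≈ 9.64%; labor force participation rate ≈ 58.39%.

Labor force = employed + unemployed = 113,347 + 12,098 = 125,445.
Working-age population = 125,445 + 89,399 = 214,844.
Unemployment rate = 12,098 / 125,445 = 9.64%.
Labor force participation rate = 125,445 / 214,844 = 58.39%.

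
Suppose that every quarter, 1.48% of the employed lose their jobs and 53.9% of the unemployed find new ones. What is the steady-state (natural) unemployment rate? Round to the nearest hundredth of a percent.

Steady-state unemployment rate ≈ 2.67%.

At steady state the flows balance: s·E = f·U, so U/(E+U) = s/(s+f).
u* = 1.48 / (1.48 + 53.9) = 1.48 / 55.38 = 2.67%.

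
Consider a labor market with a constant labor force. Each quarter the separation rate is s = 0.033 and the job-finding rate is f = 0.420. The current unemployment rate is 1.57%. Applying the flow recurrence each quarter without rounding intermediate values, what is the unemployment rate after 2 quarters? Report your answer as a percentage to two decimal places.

Unemployment rate after two quarters ≈ 5.57%.

With a fixed labor force, u_{t+1} = u_t + s·(1−u_t) − f·u_t = u_t·(1−s−f) + s.
Here 1−s−f = 0.547 and s = 0.033.
u_1 = 0.015700 × 0.547 + 0.033 = 0.041588.
u_2 = 0.041588 × 0.547 + 0.033 = 0.055749.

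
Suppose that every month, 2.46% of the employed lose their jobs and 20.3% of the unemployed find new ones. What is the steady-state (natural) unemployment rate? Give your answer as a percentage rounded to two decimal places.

Steady-state unemployment rate ≈ 10.81%.

At steady state the flows balance: s·E = f·U, so U/(E+U) = s/(s+f).
u* = 2.46 / (2.46 + 20.3) = 2.46 / 22.76 = 10.81%.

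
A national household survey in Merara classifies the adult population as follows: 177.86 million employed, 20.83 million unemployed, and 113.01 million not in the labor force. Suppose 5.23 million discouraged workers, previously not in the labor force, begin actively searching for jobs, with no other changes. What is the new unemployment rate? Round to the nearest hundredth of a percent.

New unemployment rate ≈ 12.78%.

Initially, labor force = 177.86 + 20.83 = 198.69 million, so u = 20.83/198.69 = 10.48%.
After the change, unemployed and labor force both rise by 5.23 → E = 177.86, U = 26.06, labor force = 203.92 million.
New unemployment rate = 26.06 / 203.92 = 12.78%.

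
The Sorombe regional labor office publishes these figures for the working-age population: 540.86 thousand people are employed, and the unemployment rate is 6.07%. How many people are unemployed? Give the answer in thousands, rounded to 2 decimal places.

Let U be the number unemployed. The labor force is E + U, and U/(E+U) = 0.0607.
So U = 0.0607 × 540.86 / (1 − 0.0607) = 32.8302 / 0.9393 ≈ 34.95 thousand.

About 34.95 thousand are unemployed.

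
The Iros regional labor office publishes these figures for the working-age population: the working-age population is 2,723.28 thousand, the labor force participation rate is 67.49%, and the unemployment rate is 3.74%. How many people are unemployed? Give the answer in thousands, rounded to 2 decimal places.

Labor force = 0.6749 × 2,723.28 = 1,837.94 thousand.
Unemployed = 0.0374 × 1,837.94 ≈ 68.74 thousand.

About 68.74 thousand are unemployed.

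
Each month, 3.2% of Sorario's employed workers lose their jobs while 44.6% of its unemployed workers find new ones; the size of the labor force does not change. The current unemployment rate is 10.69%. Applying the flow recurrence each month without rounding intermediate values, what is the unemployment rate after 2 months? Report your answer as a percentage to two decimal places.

Unemployment rate after two months ≈ 7.78%.

With a fixed labor force, u_{t+1} = u_t + s·(1−u_t) − f·u_t = u_t·(1−s−f) + s.
Here 1−s−f = 0.522 and s = 0.032.
u_1 = 0.106900 × 0.522 + 0.032 = 0.087802.
u_2 = 0.087802 × 0.522 + 0.032 = 0.077833.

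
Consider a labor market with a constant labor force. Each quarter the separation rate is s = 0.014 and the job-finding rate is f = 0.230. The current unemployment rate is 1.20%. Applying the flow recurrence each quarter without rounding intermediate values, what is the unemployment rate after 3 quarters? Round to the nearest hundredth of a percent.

Unemployment rate after three quarters ≈ 3.78%.

With a fixed labor force, u_{t+1} = u_t + s·(1−u_t) − f·u_t = u_t·(1−s−f) + s.
Here 1−s−f = 0.756 and s = 0.014.
u_1 = 0.012000 × 0.756 + 0.014 = 0.023072.
u_2 = 0.023072 × 0.756 + 0.014 = 0.031442.
u_3 = 0.031442 × 0.756 + 0.014 = 0.037770.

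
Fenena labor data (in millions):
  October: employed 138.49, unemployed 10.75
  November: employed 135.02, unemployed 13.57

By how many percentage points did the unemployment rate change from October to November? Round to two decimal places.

The unemployment rate changed by +1.93 percentage points.

October: labor force = 138.49 + 10.75 = 149.24; u = 10.75/149.24 = 7.20%.
November: labor force = 135.02 + 13.57 = 148.59; u = 13.57/148.59 = 9.13%.
Change = 9.13% − 7.20% = +1.93 pp.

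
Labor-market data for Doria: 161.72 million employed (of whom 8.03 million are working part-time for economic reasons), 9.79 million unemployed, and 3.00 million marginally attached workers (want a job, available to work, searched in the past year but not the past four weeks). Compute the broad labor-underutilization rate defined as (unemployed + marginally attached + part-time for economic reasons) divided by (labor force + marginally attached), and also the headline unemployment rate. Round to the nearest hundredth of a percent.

Labor force = 161.72 + 9.79 = 171.51 million.
Numerator = 9.79 + 3.00 + 8.03 = 20.82 million.
Denominator = 171.51 + 3.00 = 174.51 million.
Broad rate = 20.82 / 174.51 = 11.93%.
Headline unemployment rate = 9.79 / 171.51 = 5.71%.

Broad underutilization rate ≈ 11.93%; headline unemployment rate ≈ 5.71%.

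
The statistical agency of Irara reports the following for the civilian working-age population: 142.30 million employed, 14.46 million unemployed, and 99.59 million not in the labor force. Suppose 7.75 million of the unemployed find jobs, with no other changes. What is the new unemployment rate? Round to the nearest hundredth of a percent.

Initially, labor force = 142.30 + 14.46 = 156.76 million, so u = 14.46/156.76 = 9.22%.
After the change, unemployed falls and employed rises by 7.75; labor force unchanged → E = 150.05, U = 6.71, labor force = 156.76 million.
New unemployment rate = 6.71 / 156.76 = 4.28%.

New unemployment rate ≈ 4.28%.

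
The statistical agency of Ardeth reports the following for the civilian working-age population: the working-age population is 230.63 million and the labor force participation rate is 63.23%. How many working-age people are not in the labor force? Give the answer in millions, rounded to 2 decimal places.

Share not in the labor force = 1 − 0.6323 = 0.3677.
Not in labor force = 0.3677 × 230.63 ≈ 84.80 million.

About 84.80 million are not in the labor force.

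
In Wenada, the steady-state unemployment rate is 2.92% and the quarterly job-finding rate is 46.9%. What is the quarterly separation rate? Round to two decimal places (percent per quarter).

From u* = s/(s+f): s = u·f/(1−u).
s = 0.0292 × 46.9 / (1 − 0.0292) = 1.3695 / 0.9708 ≈ 1.41% per quarter.

Separation rate ≈ 1.41% per quarter.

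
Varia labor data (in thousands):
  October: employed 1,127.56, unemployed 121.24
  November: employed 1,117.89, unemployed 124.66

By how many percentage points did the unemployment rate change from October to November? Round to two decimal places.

The unemployment rate changed by +0.32 percentage points.

October: labor force = 1,127.56 + 121.24 = 1,248.80; u = 121.24/1,248.80 = 9.71%.
November: labor force = 1,117.89 + 124.66 = 1,242.55; u = 124.66/1,242.55 = 10.03%.
Change = 10.03% − 9.71% = +0.32 pp.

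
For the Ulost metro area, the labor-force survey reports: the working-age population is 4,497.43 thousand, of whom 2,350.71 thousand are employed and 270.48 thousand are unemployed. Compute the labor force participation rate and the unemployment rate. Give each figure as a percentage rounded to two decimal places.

Labor force = employed + unemployed = 2,350.71 + 270.48 = 2,621.19 thousand.
Unemployment rate = 270.48 / 2,621.19 = 10.32%.
Labor force participation rate = 2,621.19 / 4,497.43 = 58.28%.

Labor force participation rate ≈ 58.28%; unemployment rate ≈ 10.32%.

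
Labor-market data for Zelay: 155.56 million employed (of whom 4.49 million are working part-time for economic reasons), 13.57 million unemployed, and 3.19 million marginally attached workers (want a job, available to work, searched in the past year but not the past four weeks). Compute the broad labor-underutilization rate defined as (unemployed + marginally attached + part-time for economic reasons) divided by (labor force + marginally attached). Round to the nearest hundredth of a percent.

Broad underutilization rate ≈ 12.33%.

Labor force = 155.56 + 13.57 = 169.13 million.
Numerator = 13.57 + 3.19 + 4.49 = 21.25 million.
Denominator = 169.13 + 3.19 = 172.32 million.
Broad rate = 21.25 / 172.32 = 12.33%.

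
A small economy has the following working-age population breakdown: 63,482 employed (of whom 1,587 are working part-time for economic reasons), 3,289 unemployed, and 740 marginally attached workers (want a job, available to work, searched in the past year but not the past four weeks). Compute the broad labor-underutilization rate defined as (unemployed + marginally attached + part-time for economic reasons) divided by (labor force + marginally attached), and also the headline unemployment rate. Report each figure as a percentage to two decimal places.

Broad underutilization rate ≈ 8.32%; headline unemployment rate ≈ 4.93%.

Labor force = 63,482 + 3,289 = 66,771.
Numerator = 3,289 + 740 + 1,587 = 5,616.
Denominator = 66,771 + 740 = 67,511.
Broad rate = 5,616 / 67,511 = 8.32%.
Headline unemployment rate = 3,289 / 66,771 = 4.93%.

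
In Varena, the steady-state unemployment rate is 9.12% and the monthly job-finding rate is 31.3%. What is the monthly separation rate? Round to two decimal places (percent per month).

Separation rate ≈ 3.14% per month.

From u* = s/(s+f): s = u·f/(1−u).
s = 0.0912 × 31.3 / (1 − 0.0912) = 2.8546 / 0.9088 ≈ 3.14% per month.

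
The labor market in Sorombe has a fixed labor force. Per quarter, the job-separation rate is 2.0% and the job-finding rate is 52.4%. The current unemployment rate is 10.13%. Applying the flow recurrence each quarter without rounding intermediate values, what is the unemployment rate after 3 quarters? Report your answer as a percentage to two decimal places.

Unemployment rate after three quarters ≈ 4.29%.

With a fixed labor force, u_{t+1} = u_t + s·(1−u_t) − f·u_t = u_t·(1−s−f) + s.
Here 1−s−f = 0.456 and s = 0.020.
u_1 = 0.101300 × 0.456 + 0.020 = 0.066193.
u_2 = 0.066193 × 0.456 + 0.020 = 0.050184.
u_3 = 0.050184 × 0.456 + 0.020 = 0.042884.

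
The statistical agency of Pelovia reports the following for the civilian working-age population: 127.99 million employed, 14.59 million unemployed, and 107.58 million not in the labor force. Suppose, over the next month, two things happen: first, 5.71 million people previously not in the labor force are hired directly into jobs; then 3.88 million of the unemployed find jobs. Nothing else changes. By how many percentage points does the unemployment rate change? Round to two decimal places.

The unemployment rate changes by −3.01 percentage points.

Initially, labor force = 127.99 + 14.59 = 142.58 million, so u = 14.59/142.58 = 10.23%.
After the first change, employed and labor force both rise by 5.71; unemployed unchanged → E = 133.70, U = 14.59, labor force = 148.29 million.
After the second change, unemployed falls and employed rises by 3.88; labor force unchanged → E = 137.58, U = 10.71, labor force = 148.29 million.
New unemployment rate = 10.71 / 148.29 = 7.22%.
Change = 7.22% − 10.23% = −3.01 percentage points.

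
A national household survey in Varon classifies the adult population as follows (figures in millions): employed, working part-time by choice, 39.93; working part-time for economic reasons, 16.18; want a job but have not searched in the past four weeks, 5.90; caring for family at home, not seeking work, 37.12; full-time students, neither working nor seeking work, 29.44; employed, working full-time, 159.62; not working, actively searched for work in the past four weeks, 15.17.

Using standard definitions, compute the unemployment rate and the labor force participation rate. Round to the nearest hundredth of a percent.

Employed = 39.93 + 16.18 + 159.62 = 215.73 million (anyone who worked, including part-time for economic reasons, counts as employed).
Unemployed = 15.17 million.
Labor force = 215.73 + 15.17 = 230.90 million.
Not in labor force = 5.90 + 37.12 + 29.44 = 72.46 million (those not working and not actively searching are outside the labor force — including those who want a job but have given up searching).
Civilian working-age population = 230.90 + 72.46 = 303.36 million.
Unemployment rate = 15.17 / 230.90 = 6.57%.
Labor force participation rate = 230.90 / 303.36 = 76.11%.

Unemployment rate ≈ 6.57%; labor force participation rate ≈ 76.11%.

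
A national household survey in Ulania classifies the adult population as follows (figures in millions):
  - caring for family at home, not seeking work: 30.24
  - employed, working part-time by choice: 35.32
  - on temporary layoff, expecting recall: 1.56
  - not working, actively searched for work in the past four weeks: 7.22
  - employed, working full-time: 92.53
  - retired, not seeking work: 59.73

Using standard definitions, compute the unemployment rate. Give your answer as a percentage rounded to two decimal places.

Employed = 35.32 + 92.53 = 127.85 million.
Unemployed = 1.56 + 7.22 = 8.78 million (jobless and actively searching, or on temporary layoff).
Labor force = 127.85 + 8.78 = 136.63 million.
Unemployment rate = 8.78 / 136.63 = 6.43%.

Unemployment rate ≈ 6.43%.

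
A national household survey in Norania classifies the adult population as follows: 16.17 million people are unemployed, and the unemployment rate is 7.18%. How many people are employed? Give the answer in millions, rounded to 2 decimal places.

Labor force = U / u = 16.17 / 0.0718 ≈ 225.21 million.
Employed = labor force − unemployed = 225.21 − 16.17 = 209.04 million.

About 209.04 million are employed.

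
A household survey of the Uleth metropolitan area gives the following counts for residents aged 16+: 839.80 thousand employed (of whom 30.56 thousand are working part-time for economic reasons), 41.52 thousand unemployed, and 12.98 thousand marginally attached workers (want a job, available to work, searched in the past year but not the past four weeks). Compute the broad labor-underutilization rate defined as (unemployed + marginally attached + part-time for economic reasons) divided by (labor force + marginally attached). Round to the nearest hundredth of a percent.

Labor force = 839.80 + 41.52 = 881.32 thousand.
Numerator = 41.52 + 12.98 + 30.56 = 85.06 thousand.
Denominator = 881.32 + 12.98 = 894.30 thousand.
Broad rate = 85.06 / 894.30 = 9.51%.

Broad underutilization rate ≈ 9.51%.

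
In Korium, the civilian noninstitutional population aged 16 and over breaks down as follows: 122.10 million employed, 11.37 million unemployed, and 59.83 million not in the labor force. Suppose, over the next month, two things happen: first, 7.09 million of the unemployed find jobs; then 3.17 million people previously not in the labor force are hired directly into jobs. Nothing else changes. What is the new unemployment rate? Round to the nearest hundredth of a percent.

New unemployment rate ≈ 3.13%.

Initially, labor force = 122.10 + 11.37 = 133.47 million, so u = 11.37/133.47 = 8.52%.
After the first change, unemployed falls and employed rises by 7.09; labor force unchanged → E = 129.19, U = 4.28, labor force = 133.47 million.
After the second change, employed and labor force both rise by 3.17; unemployed unchanged → E = 132.36, U = 4.28, labor force = 136.64 million.
New unemployment rate = 4.28 / 136.64 = 3.13%.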